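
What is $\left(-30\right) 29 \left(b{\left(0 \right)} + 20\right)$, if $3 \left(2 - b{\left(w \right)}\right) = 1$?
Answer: $-18850$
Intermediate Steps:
$b{\left(w \right)} = \frac{5}{3}$ ($b{\left(w \right)} = 2 - \frac{1}{3} = \frac{5}{3}$)
$\left(-30\right) 29 \left(b{\left(0 \right)} + 20\right) = \left(-30\right) 29 \left(\frac{5}{3} + 20\right) = \left(-870\right) \frac{65}{3} = -18850$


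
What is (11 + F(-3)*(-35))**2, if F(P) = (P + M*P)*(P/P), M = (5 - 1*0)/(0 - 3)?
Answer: 3481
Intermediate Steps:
M = -5/3 (M = (5 + 0)/(-3) = 5*(-1/3) = -5/3 ≈ -1.6667)
F(P) = -2*P/3 (F(P) = (P - 5*P/3)*(P/P) = -2*P/3*1 = -2*P/3)
(11 + F(-3)*(-35))**2 = (11 - 2/3*(-3)*(-35))**2 = (11 + 2*(-35))**2 = (11 - 70)**2 = (-59)**2 = 3481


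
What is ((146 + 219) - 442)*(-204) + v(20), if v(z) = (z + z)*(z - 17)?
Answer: 15828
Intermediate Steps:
v(z) = 2*z*(-17 + z) (v(z) = (2*z)*(-17 + z) = 2*z*(-17 + z))
((146 + 219) - 442)*(-204) + v(20) = ((146 + 219) - 442)*(-204) + 2*20*(-17 + 20) = (365 - 442)*(-204) + 2*20*3 = -77*(-204) + 120 = 15708 + 120 = 15828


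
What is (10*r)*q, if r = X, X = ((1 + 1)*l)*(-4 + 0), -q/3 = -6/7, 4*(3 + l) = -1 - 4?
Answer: 6120/7 ≈ 874.29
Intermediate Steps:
l = -17/4 (l = -3 + (-1 - 4)/4 = -3 + (¼)*(-5) = -3 - 5/4 = -17/4 ≈ -4.2500)
q = 18/7 (q = -(-18)/7 = -3*(-6/7) = 18/7 ≈ 2.5714)
X = 34 (X = ((1 + 1)*(-17/4))*(-4 + 0) = (2*(-17/4))*(-4) = -17/2*(-4) = 34)
r = 34
(10*r)*q = (10*34)*(18/7) = 340*(18/7) = 6120/7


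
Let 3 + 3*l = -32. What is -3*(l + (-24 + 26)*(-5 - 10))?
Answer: 125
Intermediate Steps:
l = -35/3 (l = -1 + (⅓)*(-32) = -1 - 32/3 = -35/3 ≈ -11.667)
-3*(l + (-24 + 26)*(-5 - 10)) = -3*(-35/3 + (-24 + 26)*(-5 - 10)) = -3*(-35/3 + 2*(-15)) = -3*(-35/3 - 30) = -3*(-125/3) = 125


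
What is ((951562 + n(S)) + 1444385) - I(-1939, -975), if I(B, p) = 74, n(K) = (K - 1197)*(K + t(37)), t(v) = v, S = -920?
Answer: 4265184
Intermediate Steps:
n(K) = (-1197 + K)*(37 + K) (n(K) = (K - 1197)*(K + 37) = (-1197 + K)*(37 + K))
((951562 + n(S)) + 1444385) - I(-1939, -975) = ((951562 + (-44289 + (-920)² - 1160*(-920))) + 1444385) - 1*74 = ((951562 + (-44289 + 846400 + 1067200)) + 1444385) - 74 = ((951562 + 1869311) + 1444385) - 74 = (2820873 + 1444385) - 74 = 4265258 - 74 = 4265184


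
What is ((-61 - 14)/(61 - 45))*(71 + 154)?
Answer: -16875/16 ≈ -1054.7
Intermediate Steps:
((-61 - 14)/(61 - 45))*(71 + 154) = -75/16*225 = -16875/16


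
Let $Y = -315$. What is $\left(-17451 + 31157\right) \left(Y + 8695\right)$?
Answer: $114856280$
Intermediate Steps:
$\left(-17451 + 31157\right) \left(Y + 8695\right) = \left(-17451 + 31157\right) \left(-315 + 8695\right) = 13706 \cdot 8380 = 114856280$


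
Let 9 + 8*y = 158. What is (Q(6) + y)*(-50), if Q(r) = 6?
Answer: -4925/4 ≈ -1231.3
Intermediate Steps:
y = 149/8 (y = -9/8 + (1/8)*158 = -9/8 + 79/4 = 149/8 ≈ 18.625)
(Q(6) + y)*(-50) = (6 + 149/8)*(-50) = (197/8)*(-50) = -4925/4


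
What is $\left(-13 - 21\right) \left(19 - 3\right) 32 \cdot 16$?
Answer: $-278528$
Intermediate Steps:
$\left(-13 - 21\right) \left(19 - 3\right) 32 \cdot 16 = \left(-34\right) 16 \cdot 32 \cdot 16 = \left(-544\right) 32 \cdot 16 = \left(-17408\right) 16 = -278528$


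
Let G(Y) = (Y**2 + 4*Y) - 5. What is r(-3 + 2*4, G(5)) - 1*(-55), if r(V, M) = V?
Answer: 60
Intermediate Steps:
G(Y) = -5 + Y**2 + 4*Y
r(-3 + 2*4, G(5)) - 1*(-55) = (-3 + 2*4) - 1*(-55) = (-3 + 8) + 55 = 5 + 55 = 60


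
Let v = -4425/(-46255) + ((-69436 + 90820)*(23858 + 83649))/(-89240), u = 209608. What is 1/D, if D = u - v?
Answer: 103194905/24288892593026 ≈ 4.2486e-6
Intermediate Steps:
v = -2658414945786/103194905 (v = -4425*(-1/46255) + (21384*107507)*(-1/89240) = 885/9251 + 2298929688*(-1/89240) = 885/9251 - 287366211/11155 = -2658414945786/103194905 ≈ -25761.)
D = 24288892593026/103194905 (D = 209608 - 1*(-2658414945786/103194905) = 209608 + 2658414945786/103194905 = 24288892593026/103194905 ≈ 2.3537e+5)
1/D = 1/(24288892593026/103194905) = 103194905/24288892593026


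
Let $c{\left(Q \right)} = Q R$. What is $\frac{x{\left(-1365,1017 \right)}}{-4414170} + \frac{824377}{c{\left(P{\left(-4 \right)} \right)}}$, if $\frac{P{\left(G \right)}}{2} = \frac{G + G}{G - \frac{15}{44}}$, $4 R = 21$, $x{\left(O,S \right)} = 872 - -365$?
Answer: $\frac{38613198769291}{906376240} \approx 42602.0$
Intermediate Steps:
$x{\left(O,S \right)} = 1237$ ($x{\left(O,S \right)} = 872 + 365 = 1237$)
$R = \frac{21}{4}$ ($R = \frac{1}{4} \cdot 21 = \frac{21}{4} \approx 5.25$)
$P{\left(G \right)} = \frac{4 G}{- \frac{15}{44} + G}$ ($P{\left(G \right)} = 2 \frac{G + G}{G - \frac{15}{44}} = 2 \frac{2 G}{G - \frac{15}{44}} = 2 \frac{2 G}{- \frac{15}{44} + G} = \frac{4 G}{- \frac{15}{44} + G}$)
$c{\left(Q \right)} = \frac{21 Q}{4}$ ($c{\left(Q \right)} = Q \frac{21}{4} = \frac{21 Q}{4}$)
$\frac{x{\left(-1365,1017 \right)}}{-4414170} + \frac{824377}{c{\left(P{\left(-4 \right)} \right)}} = \frac{1237}{-4414170} + \frac{824377}{\frac{21}{4} \cdot 176 \left(-4\right) \frac{1}{-15 + 44 \left(-4\right)}} = 1237 \left(- \frac{1}{4414170}\right) + \frac{824377}{\frac{21}{4} \cdot 176 \left(-4\right) \frac{1}{-15 - 176}} = - \frac{1237}{4414170} + \frac{824377}{\frac{21}{4} \cdot 176 \left(-4\right) \frac{1}{-191}} = - \frac{1237}{4414170} + \frac{824377}{\frac{21}{4} \cdot 176 \left(-4\right) \left(- \frac{1}{191}\right)} = - \frac{1237}{4414170} + \frac{824377}{\frac{21}{4} \cdot \frac{704}{191}} = - \frac{1237}{4414170} + \frac{824377}{\frac{3696}{191}} = - \frac{1237}{4414170} + 824377 \cdot \frac{191}{3696} = - \frac{1237}{4414170} + \frac{157456007}{3696} = \frac{38613198769291}{906376240}$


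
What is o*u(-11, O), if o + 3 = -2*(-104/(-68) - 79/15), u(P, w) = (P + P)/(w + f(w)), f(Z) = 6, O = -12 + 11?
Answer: -25102/1275 ≈ -19.688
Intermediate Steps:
O = -1
u(P, w) = 2*P/(6 + w) (u(P, w) = (P + P)/(w + 6) = (2*P)/(6 + w) = 2*P/(6 + w))
o = 1141/255 (o = -3 - 2*(-104/(-68) - 79/15) = -3 - 2*(-104*(-1/68) - 79*1/15) = -3 - 2*(26/17 - 79/15) = -3 - 2*(-953/255) = -3 + 1906/255 = 1141/255 ≈ 4.4745)
o*u(-11, O) = 1141*(2*(-11)/(6 - 1))/255 = 1141*(2*(-11)/5)/255 = 1141*(2*(-11)*(⅕))/255 = (1141/255)*(-22/5) = -25102/1275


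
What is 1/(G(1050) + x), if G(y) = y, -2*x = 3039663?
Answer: -2/3037563 ≈ -6.5842e-7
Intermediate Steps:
x = -3039663/2 (x = -½*3039663 = -3039663/2 ≈ -1.5198e+6)
1/(G(1050) + x) = 1/(1050 - 3039663/2) = 1/(-3037563/2) = -2/3037563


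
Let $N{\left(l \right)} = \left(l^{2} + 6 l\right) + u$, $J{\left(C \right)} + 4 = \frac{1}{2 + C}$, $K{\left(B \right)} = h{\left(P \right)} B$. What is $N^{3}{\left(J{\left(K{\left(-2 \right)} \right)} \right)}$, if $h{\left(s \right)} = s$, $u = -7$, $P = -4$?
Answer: $- \frac{3504881359}{1000000} \approx -3504.9$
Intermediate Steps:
$K{\left(B \right)} = - 4 B$
$J{\left(C \right)} = -4 + \frac{1}{2 + C}$
$N{\left(l \right)} = -7 + l^{2} + 6 l$ ($N{\left(l \right)} = \left(l^{2} + 6 l\right) - 7 = -7 + l^{2} + 6 l$)
$N^{3}{\left(J{\left(K{\left(-2 \right)} \right)} \right)} = \left(-7 + \left(\frac{-7 - 4 \left(\left(-4\right) \left(-2\right)\right)}{2 - -8}\right)^{2} + 6 \frac{-7 - 4 \left(\left(-4\right) \left(-2\right)\right)}{2 - -8}\right)^{3} = \left(-7 + \left(\frac{-7 - 32}{2 + 8}\right)^{2} + 6 \frac{-7 - 32}{2 + 8}\right)^{3} = \left(-7 + \left(\frac{-7 - 32}{10}\right)^{2} + 6 \frac{-7 - 32}{10}\right)^{3} = \left(-7 + \left(\frac{1}{10} \left(-39\right)\right)^{2} + 6 \cdot \frac{1}{10} \left(-39\right)\right)^{3} = \left(-7 + \left(- \frac{39}{10}\right)^{2} + 6 \left(- \frac{39}{10}\right)\right)^{3} = \left(-7 + \frac{1521}{100} - \frac{117}{5}\right)^{3} = \left(- \frac{1519}{100}\right)^{3} = - \frac{3504881359}{1000000}$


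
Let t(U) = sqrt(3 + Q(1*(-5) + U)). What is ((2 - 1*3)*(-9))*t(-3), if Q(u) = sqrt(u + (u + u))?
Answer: 9*sqrt(3 + 2*I*sqrt(6)) ≈ 18.819 + 10.543*I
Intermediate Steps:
Q(u) = sqrt(3)*sqrt(u) (Q(u) = sqrt(u + 2*u) = sqrt(3*u) = sqrt(3)*sqrt(u))
t(U) = sqrt(3 + sqrt(3)*sqrt(-5 + U)) (t(U) = sqrt(3 + sqrt(3)*sqrt(1*(-5) + U)) = sqrt(3 + sqrt(3)*sqrt(-5 + U)))
((2 - 1*3)*(-9))*t(-3) = ((2 - 1*3)*(-9))*sqrt(3 + sqrt(3)*sqrt(-5 - 3)) = ((2 - 3)*(-9))*sqrt(3 + sqrt(3)*sqrt(-8)) = (-1*(-9))*sqrt(3 + sqrt(3)*(2*I*sqrt(2))) = 9*sqrt(3 + 2*I*sqrt(6))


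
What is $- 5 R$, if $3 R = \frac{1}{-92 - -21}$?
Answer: $\frac{5}{213} \approx 0.023474$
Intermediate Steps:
$R = - \frac{1}{213}$ ($R = \frac{1}{3 \left(-92 - -21\right)} = \frac{1}{3 \left(-92 + 21\right)} = \frac{1}{3 \left(-71\right)} = \frac{1}{3} \left(- \frac{1}{71}\right) = - \frac{1}{213} \approx -0.0046948$)
$- 5 R = \left(-5\right) \left(- \frac{1}{213}\right) = \frac{5}{213}$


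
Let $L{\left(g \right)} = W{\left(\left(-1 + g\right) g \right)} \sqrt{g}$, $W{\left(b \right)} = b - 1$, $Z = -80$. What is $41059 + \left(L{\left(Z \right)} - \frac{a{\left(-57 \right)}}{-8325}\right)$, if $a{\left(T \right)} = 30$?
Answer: $\frac{22787747}{555} + 25916 i \sqrt{5} \approx 41059.0 + 57950.0 i$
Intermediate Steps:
$W{\left(b \right)} = -1 + b$
$L{\left(g \right)} = \sqrt{g} \left(-1 + g \left(-1 + g\right)\right)$ ($L{\left(g \right)} = \left(-1 + \left(-1 + g\right) g\right) \sqrt{g} = \left(-1 + g \left(-1 + g\right)\right) \sqrt{g} = \sqrt{g} \left(-1 + g \left(-1 + g\right)\right)$)
$41059 + \left(L{\left(Z \right)} - \frac{a{\left(-57 \right)}}{-8325}\right) = 41059 + \left(\sqrt{-80} \left(-1 - 80 \left(-1 - 80\right)\right) - \frac{30}{-8325}\right) = 41059 + \left(4 i \sqrt{5} \left(-1 - -6480\right) - 30 \left(- \frac{1}{8325}\right)\right) = 41059 + \left(4 i \sqrt{5} \left(-1 + 6480\right) - - \frac{2}{555}\right) = 41059 + \left(4 i \sqrt{5} \cdot 6479 + \frac{2}{555}\right) = 41059 + \left(25916 i \sqrt{5} + \frac{2}{555}\right) = 41059 + \left(\frac{2}{555} + 25916 i \sqrt{5}\right) = \frac{22787747}{555} + 25916 i \sqrt{5}$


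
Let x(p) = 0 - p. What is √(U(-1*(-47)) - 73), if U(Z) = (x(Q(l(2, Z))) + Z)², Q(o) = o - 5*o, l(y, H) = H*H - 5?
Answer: 2*√19638174 ≈ 8863.0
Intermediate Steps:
l(y, H) = -5 + H² (l(y, H) = H² - 5 = -5 + H²)
Q(o) = -4*o
x(p) = -p
U(Z) = (-20 + Z + 4*Z²)² (U(Z) = (-(-4)*(-5 + Z²) + Z)² = (-(20 - 4*Z²) + Z)² = ((-20 + 4*Z²) + Z)² = (-20 + Z + 4*Z²)²)
√(U(-1*(-47)) - 73) = √((-20 - 1*(-47) + 4*(-1*(-47))²)² - 73) = √((-20 + 47 + 4*47²)² - 73) = √((-20 + 47 + 4*2209)² - 73) = √((-20 + 47 + 8836)² - 73) = √(8863² - 73) = √(78552769 - 73) = √78552696 = 2*√19638174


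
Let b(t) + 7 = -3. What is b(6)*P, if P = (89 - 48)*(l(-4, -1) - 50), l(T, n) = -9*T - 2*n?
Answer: 4920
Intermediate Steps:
b(t) = -10 (b(t) = -7 - 3 = -10)
P = -492 (P = (89 - 48)*((-9*(-4) - 2*(-1)) - 50) = 41*((36 + 2) - 50) = 41*(38 - 50) = 41*(-12) = -492)
b(6)*P = -10*(-492) = 4920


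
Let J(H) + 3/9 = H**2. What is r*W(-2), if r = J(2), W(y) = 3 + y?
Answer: 11/3 ≈ 3.6667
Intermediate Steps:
J(H) = -1/3 + H**2
r = 11/3 (r = -1/3 + 2**2 = -1/3 + 4 = 11/3 ≈ 3.6667)
r*W(-2) = 11*(3 - 2)/3 = (11/3)*1 = 11/3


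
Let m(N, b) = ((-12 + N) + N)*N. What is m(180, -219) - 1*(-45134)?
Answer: 107774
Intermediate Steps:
m(N, b) = N*(-12 + 2*N) (m(N, b) = (-12 + 2*N)*N = N*(-12 + 2*N))
m(180, -219) - 1*(-45134) = 2*180*(-6 + 180) - 1*(-45134) = 2*180*174 + 45134 = 62640 + 45134 = 107774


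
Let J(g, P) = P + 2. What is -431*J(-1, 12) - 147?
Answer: -6181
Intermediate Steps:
J(g, P) = 2 + P
-431*J(-1, 12) - 147 = -431*(2 + 12) - 147 = -431*14 - 147 = -6034 - 147 = -6181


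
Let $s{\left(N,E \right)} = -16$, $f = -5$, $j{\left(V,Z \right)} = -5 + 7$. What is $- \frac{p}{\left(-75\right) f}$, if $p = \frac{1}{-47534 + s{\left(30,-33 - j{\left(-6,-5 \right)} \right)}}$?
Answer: $\frac{1}{17831250} \approx 5.6081 \cdot 10^{-8}$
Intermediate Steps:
$j{\left(V,Z \right)} = 2$
$p = - \frac{1}{47550}$ ($p = \frac{1}{-47534 - 16} = \frac{1}{-47550} = - \frac{1}{47550} \approx -2.103 \cdot 10^{-5}$)
$- \frac{p}{\left(-75\right) f} = - \frac{-1}{47550 \left(\left(-75\right) \left(-5\right)\right)} = - \frac{-1}{47550 \cdot 375} = \left(-1\right) \left(- \frac{1}{17831250}\right) = \frac{1}{17831250}$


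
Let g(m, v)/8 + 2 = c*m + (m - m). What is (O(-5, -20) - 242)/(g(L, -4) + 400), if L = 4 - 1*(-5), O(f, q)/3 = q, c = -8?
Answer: 151/96 ≈ 1.5729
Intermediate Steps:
O(f, q) = 3*q
L = 9 (L = 4 + 5 = 9)
g(m, v) = -16 - 64*m (g(m, v) = -16 + 8*(-8*m + (m - m)) = -16 + 8*(-8*m + 0) = -16 + 8*(-8*m) = -16 - 64*m)
(O(-5, -20) - 242)/(g(L, -4) + 400) = (3*(-20) - 242)/((-16 - 64*9) + 400) = (-60 - 242)/((-16 - 576) + 400) = -302/(-592 + 400) = -302/(-192) = -302*(-1/192) = 151/96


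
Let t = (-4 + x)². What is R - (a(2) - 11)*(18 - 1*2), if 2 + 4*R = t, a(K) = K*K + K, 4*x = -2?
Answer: 1353/16 ≈ 84.563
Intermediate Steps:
x = -½ (x = (¼)*(-2) = -½ ≈ -0.50000)
t = 81/4 (t = (-4 - ½)² = (-9/2)² = 81/4 ≈ 20.250)
a(K) = K + K² (a(K) = K² + K = K + K²)
R = 73/16 (R = -½ + (¼)*(81/4) = -½ + 81/16 = 73/16 ≈ 4.5625)
R - (a(2) - 11)*(18 - 1*2) = 73/16 - (2*(1 + 2) - 11)*(18 - 1*2) = 73/16 - (2*3 - 11)*(18 - 2) = 73/16 - (6 - 11)*16 = 73/16 - (-5)*16 = 73/16 - 1*(-80) = 73/16 + 80 = 1353/16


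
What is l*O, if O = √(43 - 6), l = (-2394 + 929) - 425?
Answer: -1890*√37 ≈ -11496.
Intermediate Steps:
l = -1890 (l = -1465 - 425 = -1890)
O = √37 ≈ 6.0828
l*O = -1890*√37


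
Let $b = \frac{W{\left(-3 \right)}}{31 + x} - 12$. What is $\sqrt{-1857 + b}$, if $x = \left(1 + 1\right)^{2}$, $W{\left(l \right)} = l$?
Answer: $\frac{i \sqrt{2289630}}{35} \approx 43.233 i$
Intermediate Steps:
$x = 4$ ($x = 2^{2} = 4$)
$b = - \frac{423}{35}$ ($b = \frac{1}{31 + 4} \left(-3\right) - 12 = \frac{1}{35} \left(-3\right) - 12 = - \frac{3}{35} - 12 = - \frac{423}{35} \approx -12.086$)
$\sqrt{-1857 + b} = \sqrt{-1857 - \frac{423}{35}} = \sqrt{- \frac{65418}{35}} = \frac{i \sqrt{2289630}}{35}$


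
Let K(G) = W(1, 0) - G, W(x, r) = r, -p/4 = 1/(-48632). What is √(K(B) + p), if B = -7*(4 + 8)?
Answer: √12416637134/12158 ≈ 9.1652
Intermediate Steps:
B = -84 (B = -7*12 = -84)
p = 1/12158 (p = -4/(-48632) = -4*(-1/48632) = 1/12158 ≈ 8.2250e-5)
K(G) = -G (K(G) = 0 - G = -G)
√(K(B) + p) = √(-1*(-84) + 1/12158) = √(84 + 1/12158) = √(1021273/12158) = √12416637134/12158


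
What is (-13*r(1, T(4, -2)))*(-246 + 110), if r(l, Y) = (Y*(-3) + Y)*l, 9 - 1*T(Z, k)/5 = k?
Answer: -194480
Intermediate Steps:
T(Z, k) = 45 - 5*k
r(l, Y) = -2*Y*l (r(l, Y) = (-3*Y + Y)*l = (-2*Y)*l = -2*Y*l)
(-13*r(1, T(4, -2)))*(-246 + 110) = (-(-26)*(45 - 5*(-2)))*(-246 + 110) = -(-26)*(45 + 10)*(-136) = -(-26)*55*(-136) = -13*(-110)*(-136) = 1430*(-136) = -194480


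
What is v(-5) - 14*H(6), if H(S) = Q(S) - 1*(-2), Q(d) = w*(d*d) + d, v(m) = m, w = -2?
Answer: 891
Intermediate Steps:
Q(d) = d - 2*d² (Q(d) = -2*d*d + d = -2*d² + d = d - 2*d²)
H(S) = 2 + S*(1 - 2*S) (H(S) = S*(1 - 2*S) - 1*(-2) = S*(1 - 2*S) + 2 = 2 + S*(1 - 2*S))
v(-5) - 14*H(6) = -5 - 14*(2 + 6*(1 - 2*6)) = -5 - 14*(2 + 6*(1 - 12)) = -5 - 14*(2 + 6*(-11)) = -5 - 14*(2 - 66) = -5 - 14*(-64) = -5 + 896 = 891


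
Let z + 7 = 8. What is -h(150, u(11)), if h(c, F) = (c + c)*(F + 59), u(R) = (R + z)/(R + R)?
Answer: -196500/11 ≈ -17864.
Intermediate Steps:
z = 1 (z = -7 + 8 = 1)
u(R) = (1 + R)/(2*R) (u(R) = (R + 1)/(R + R) = (1 + R)/((2*R)) = (1 + R)*(1/(2*R)) = (1 + R)/(2*R))
h(c, F) = 2*c*(59 + F) (h(c, F) = (2*c)*(59 + F) = 2*c*(59 + F))
-h(150, u(11)) = -2*150*(59 + (1/2)*(1 + 11)/11) = -2*150*(59 + (1/2)*(1/11)*12) = -2*150*(59 + 6/11) = -2*150*655/11 = -1*196500/11 = -196500/11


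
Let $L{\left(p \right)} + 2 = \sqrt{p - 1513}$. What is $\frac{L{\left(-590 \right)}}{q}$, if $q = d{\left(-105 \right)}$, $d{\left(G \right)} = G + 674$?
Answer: $- \frac{2}{569} + \frac{i \sqrt{2103}}{569} \approx -0.0035149 + 0.080595 i$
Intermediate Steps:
$d{\left(G \right)} = 674 + G$
$q = 569$ ($q = 674 - 105 = 569$)
$L{\left(p \right)} = -2 + \sqrt{-1513 + p}$ ($L{\left(p \right)} = -2 + \sqrt{p - 1513} = -2 + \sqrt{-1513 + p}$)
$\frac{L{\left(-590 \right)}}{q} = \frac{-2 + \sqrt{-1513 - 590}}{569} = \left(-2 + \sqrt{-2103}\right) \frac{1}{569} = \left(-2 + i \sqrt{2103}\right) \frac{1}{569} = - \frac{2}{569} + \frac{i \sqrt{2103}}{569}$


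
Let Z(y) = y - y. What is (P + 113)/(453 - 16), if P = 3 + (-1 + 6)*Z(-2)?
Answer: 116/437 ≈ 0.26545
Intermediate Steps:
Z(y) = 0
P = 3 (P = 3 + (-1 + 6)*0 = 3 + 5*0 = 3 + 0 = 3)
(P + 113)/(453 - 16) = (3 + 113)/(453 - 16) = 116/437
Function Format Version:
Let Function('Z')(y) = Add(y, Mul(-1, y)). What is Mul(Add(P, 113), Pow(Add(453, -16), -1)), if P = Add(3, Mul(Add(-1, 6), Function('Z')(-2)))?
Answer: Rational(116, 437) ≈ 0.26545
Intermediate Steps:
Function('Z')(y) = 0
P = 3 (P = Add(3, Mul(Add(-1, 6), 0)) = Add(3, Mul(5, 0)) = Add(3, 0) = 3)
Mul(Add(P, 113), Pow(Add(453, -16), -1)) = Mul(Add(3, 113), Pow(Add(453, -16), -1)) = Mul(116, Pow(437, -1)) = Mul(116, Rational(1, 437)) = Rational(116, 437)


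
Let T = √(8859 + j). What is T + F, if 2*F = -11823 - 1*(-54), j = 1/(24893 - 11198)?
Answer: -11769/2 + √1661532262170/13695 ≈ -5790.4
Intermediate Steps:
j = 1/13695 ≈ 7.3019e-5
F = -11769/2 (F = (-11823 - 1*(-54))/2 = (-11823 + 54)/2 = (½)*(-11769) = -11769/2 ≈ -5884.5)
T = √1661532262170/13695 (T = √(8859 + 1/13695) = √(121324006/13695) = √1661532262170/13695 ≈ 94.122)
T + F = √1661532262170/13695 - 11769/2 = -11769/2 + √1661532262170/13695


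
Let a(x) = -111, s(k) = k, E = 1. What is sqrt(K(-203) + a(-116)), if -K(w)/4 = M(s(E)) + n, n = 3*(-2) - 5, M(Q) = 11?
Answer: I*sqrt(111) ≈ 10.536*I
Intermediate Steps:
n = -11 (n = -6 - 5 = -11)
K(w) = 0 (K(w) = -4*(11 - 11) = -4*0 = 0)
sqrt(K(-203) + a(-116)) = sqrt(0 - 111) = sqrt(-111) = I*sqrt(111)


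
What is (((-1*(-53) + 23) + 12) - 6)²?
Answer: 6724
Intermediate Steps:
(((-1*(-53) + 23) + 12) - 6)² = (((53 + 23) + 12) - 6)² = ((76 + 12) - 6)² = (88 - 6)² = 82² = 6724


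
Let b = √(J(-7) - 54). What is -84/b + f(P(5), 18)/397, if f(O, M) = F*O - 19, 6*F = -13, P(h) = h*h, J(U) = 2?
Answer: -439/2382 + 42*I*√13/13 ≈ -0.1843 + 11.649*I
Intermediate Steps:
b = 2*I*√13 (b = √(2 - 54) = √(-52) = 2*I*√13 ≈ 7.2111*I)
P(h) = h²
F = -13/6 (F = (⅙)*(-13) = -13/6 ≈ -2.1667)
f(O, M) = -19 - 13*O/6 (f(O, M) = -13*O/6 - 19 = -19 - 13*O/6)
-84/b + f(P(5), 18)/397 = -84*(-I*√13/26) + (-19 - 13/6*5²)/397 = -(-42)*I*√13/13 + (-19 - 13/6*25)*(1/397) = 42*I*√13/13 + (-19 - 325/6)*(1/397) = 42*I*√13/13 - 439/6*1/397 = 42*I*√13/13 - 439/2382 = -439/2382 + 42*I*√13/13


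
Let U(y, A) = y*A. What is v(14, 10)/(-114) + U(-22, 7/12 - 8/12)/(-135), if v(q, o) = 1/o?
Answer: -89/6156 ≈ -0.014457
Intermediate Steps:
U(y, A) = A*y
v(14, 10)/(-114) + U(-22, 7/12 - 8/12)/(-135) = 1/(10*(-114)) + ((7/12 - 8/12)*(-22))/(-135) = (1/10)*(-1/114) + ((7*(1/12) - 8*1/12)*(-22))*(-1/135) = -1/1140 + ((7/12 - 2/3)*(-22))*(-1/135) = -1/1140 - 1/12*(-22)*(-1/135) = -1/1140 + (11/6)*(-1/135) = -1/1140 - 11/810 = -89/6156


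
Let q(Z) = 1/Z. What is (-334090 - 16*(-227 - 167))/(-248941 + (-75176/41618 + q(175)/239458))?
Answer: 285830790449801100/217079189200192741 ≈ 1.3167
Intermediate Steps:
(-334090 - 16*(-227 - 167))/(-248941 + (-75176/41618 + q(175)/239458)) = (-334090 - 16*(-227 - 167))/(-248941 + (-75176/41618 + 1/(175*239458))) = (-334090 - 16*(-394))/(-248941 + (-75176*1/41618 + (1/175)*(1/239458))) = (-334090 + 6304)/(-248941 + (-37588/20809 + 1/41905150)) = -327786/(-248941 - 1575130757391/872004266350) = -327786/(-217079189200192741/872004266350) = -327786*(-872004266350/217079189200192741) = 285830790449801100/217079189200192741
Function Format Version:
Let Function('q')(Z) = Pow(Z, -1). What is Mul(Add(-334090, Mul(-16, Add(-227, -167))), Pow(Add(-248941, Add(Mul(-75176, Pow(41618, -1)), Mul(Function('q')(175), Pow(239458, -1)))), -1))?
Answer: Rational(285830790449801100, 217079189200192741) ≈ 1.3167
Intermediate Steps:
Mul(Add(-334090, Mul(-16, Add(-227, -167))), Pow(Add(-248941, Add(Mul(-75176, Pow(41618, -1)), Mul(Function('q')(175), Pow(239458, -1)))), -1)) = Mul(Add(-334090, Mul(-16, Add(-227, -167))), Pow(Add(-248941, Add(Mul(-75176, Pow(41618, -1)), Mul(Pow(175, -1), Pow(239458, -1)))), -1)) = Mul(Add(-334090, Mul(-16, -394)), Pow(Add(-248941, Add(Mul(-75176, Rational(1, 41618)), Mul(Rational(1, 175), Rational(1, 239458)))), -1)) = Mul(Add(-334090, 6304), Pow(Add(-248941, Add(Rational(-37588, 20809), Rational(1, 41905150))), -1)) = Mul(-327786, Pow(Add(-248941, Rational(-1575130757391, 872004266350)), -1)) = Mul(-327786, Pow(Rational(-217079189200192741, 872004266350), -1)) = Mul(-327786, Rational(-872004266350, 217079189200192741)) = Rational(285830790449801100, 217079189200192741)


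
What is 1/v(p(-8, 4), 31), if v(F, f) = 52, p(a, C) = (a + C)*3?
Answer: 1/52 ≈ 0.019231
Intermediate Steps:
p(a, C) = 3*C + 3*a (p(a, C) = (C + a)*3 = 3*C + 3*a)
1/v(p(-8, 4), 31) = 1/52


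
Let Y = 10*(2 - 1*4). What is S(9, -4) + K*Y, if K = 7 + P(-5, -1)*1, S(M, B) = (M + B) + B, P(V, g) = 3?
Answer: -199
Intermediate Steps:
S(M, B) = M + 2*B (S(M, B) = (B + M) + B = M + 2*B)
Y = -20 (Y = 10*(2 - 4) = 10*(-2) = -20)
K = 10 (K = 7 + 3*1 = 7 + 3 = 10)
S(9, -4) + K*Y = (9 + 2*(-4)) + 10*(-20) = (9 - 8) - 200 = 1 - 200 = -199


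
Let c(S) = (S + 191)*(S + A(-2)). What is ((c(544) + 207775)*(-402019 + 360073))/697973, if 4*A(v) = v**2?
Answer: -25517849100/697973 ≈ -36560.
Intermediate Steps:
A(v) = v**2/4
c(S) = (1 + S)*(191 + S) (c(S) = (S + 191)*(S + (1/4)*(-2)**2) = (191 + S)*(S + (1/4)*4) = (191 + S)*(S + 1) = (191 + S)*(1 + S) = (1 + S)*(191 + S))
((c(544) + 207775)*(-402019 + 360073))/697973 = (((191 + 544**2 + 192*544) + 207775)*(-402019 + 360073))/697973 = (((191 + 295936 + 104448) + 207775)*(-41946))*(1/697973) = ((400575 + 207775)*(-41946))*(1/697973) = (608350*(-41946))*(1/697973) = -25517849100*1/697973 = -25517849100/697973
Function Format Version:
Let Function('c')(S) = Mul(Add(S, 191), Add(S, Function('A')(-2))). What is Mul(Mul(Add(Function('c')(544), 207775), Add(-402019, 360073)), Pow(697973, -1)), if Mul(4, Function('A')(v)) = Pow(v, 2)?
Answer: Rational(-25517849100, 697973) ≈ -36560.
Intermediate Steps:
Function('A')(v) = Mul(Rational(1, 4), Pow(v, 2))
Function('c')(S) = Mul(Add(1, S), Add(191, S)) (Function('c')(S) = Mul(Add(S, 191), Add(S, Mul(Rational(1, 4), Pow(-2, 2)))) = Mul(Add(191, S), Add(S, Mul(Rational(1, 4), 4))) = Mul(Add(191, S), Add(S, 1)) = Mul(Add(191, S), Add(1, S)) = Mul(Add(1, S), Add(191, S)))
Mul(Mul(Add(Function('c')(544), 207775), Add(-402019, 360073)), Pow(697973, -1)) = Mul(Mul(Add(Add(191, Pow(544, 2), Mul(192, 544)), 207775), Add(-402019, 360073)), Pow(697973, -1)) = Mul(Mul(Add(Add(191, 295936, 104448), 207775), -41946), Rational(1, 697973)) = Mul(Mul(Add(400575, 207775), -41946), Rational(1, 697973)) = Mul(Mul(608350, -41946), Rational(1, 697973)) = Mul(-25517849100, Rational(1, 697973)) = Rational(-25517849100, 697973)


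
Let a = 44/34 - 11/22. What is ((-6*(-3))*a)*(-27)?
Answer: -6561/17 ≈ -385.94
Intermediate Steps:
a = 27/34 (a = 44*(1/34) - 11*1/22 = 22/17 - 1/2 = 27/34 ≈ 0.79412)
((-6*(-3))*a)*(-27) = (-6*(-3)*(27/34))*(-27) = (18*(27/34))*(-27) = (243/17)*(-27) = -6561/17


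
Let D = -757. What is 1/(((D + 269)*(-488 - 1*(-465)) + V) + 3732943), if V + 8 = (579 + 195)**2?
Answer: 1/4343235 ≈ 2.3024e-7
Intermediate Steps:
V = 599068 (V = -8 + (579 + 195)**2 = -8 + 774**2 = -8 + 599076 = 599068)
1/(((D + 269)*(-488 - 1*(-465)) + V) + 3732943) = 1/(((-757 + 269)*(-488 - 1*(-465)) + 599068) + 3732943) = 1/((-488*(-488 + 465) + 599068) + 3732943) = 1/((-488*(-23) + 599068) + 3732943) = 1/((11224 + 599068) + 3732943) = 1/(610292 + 3732943) = 1/4343235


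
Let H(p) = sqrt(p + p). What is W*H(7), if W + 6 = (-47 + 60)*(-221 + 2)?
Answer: -2853*sqrt(14) ≈ -10675.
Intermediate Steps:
H(p) = sqrt(2)*sqrt(p) (H(p) = sqrt(2*p) = sqrt(2)*sqrt(p))
W = -2853 (W = -6 + (-47 + 60)*(-221 + 2) = -6 + 13*(-219) = -6 - 2847 = -2853)
W*H(7) = -2853*sqrt(2)*sqrt(7) = -2853*sqrt(14)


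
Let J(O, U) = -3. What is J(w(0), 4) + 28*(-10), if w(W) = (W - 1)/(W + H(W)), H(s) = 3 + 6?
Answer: -283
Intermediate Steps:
H(s) = 9
w(W) = (-1 + W)/(9 + W) (w(W) = (W - 1)/(W + 9) = (-1 + W)/(9 + W))
J(w(0), 4) + 28*(-10) = -3 + 28*(-10) = -3 - 280 = -283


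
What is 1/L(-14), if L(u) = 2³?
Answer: ⅛ ≈ 0.12500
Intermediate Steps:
L(u) = 8
1/L(-14) = 1/8 = ⅛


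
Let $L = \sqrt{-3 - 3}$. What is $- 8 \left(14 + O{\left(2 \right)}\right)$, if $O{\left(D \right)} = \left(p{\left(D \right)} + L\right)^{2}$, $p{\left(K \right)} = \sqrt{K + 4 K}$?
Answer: $-144 - 32 i \sqrt{15} \approx -144.0 - 123.94 i$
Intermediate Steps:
$L = i \sqrt{6}$ ($L = \sqrt{-6} = i \sqrt{6} \approx 2.4495 i$)
$p{\left(K \right)} = \sqrt{5} \sqrt{K}$ ($p{\left(K \right)} = \sqrt{5 K} = \sqrt{5} \sqrt{K}$)
$O{\left(D \right)} = \left(i \sqrt{6} + \sqrt{5} \sqrt{D}\right)^{2}$ ($O{\left(D \right)} = \left(\sqrt{5} \sqrt{D} + i \sqrt{6}\right)^{2} = \left(i \sqrt{6} + \sqrt{5} \sqrt{D}\right)^{2}$)
$- 8 \left(14 + O{\left(2 \right)}\right) = - 8 \left(14 + \left(i \sqrt{6} + \sqrt{5} \sqrt{2}\right)^{2}\right) = - 8 \left(14 + \left(i \sqrt{6} + \sqrt{10}\right)^{2}\right) = - 8 \left(14 + \left(\sqrt{10} + i \sqrt{6}\right)^{2}\right) = -112 - 8 \left(\sqrt{10} + i \sqrt{6}\right)^{2}$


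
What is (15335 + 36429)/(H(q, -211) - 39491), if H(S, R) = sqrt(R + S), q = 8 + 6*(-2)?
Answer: -511053031/389884824 - 12941*I*sqrt(215)/389884824 ≈ -1.3108 - 0.00048669*I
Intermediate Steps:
q = -4 (q = 8 - 12 = -4)
(15335 + 36429)/(H(q, -211) - 39491) = (15335 + 36429)/(sqrt(-211 - 4) - 39491) = 51764/(sqrt(-215) - 39491) = 51764/(I*sqrt(215) - 39491) = 51764/(-39491 + I*sqrt(215))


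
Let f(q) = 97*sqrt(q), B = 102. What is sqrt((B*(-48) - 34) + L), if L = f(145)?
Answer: sqrt(-4930 + 97*sqrt(145)) ≈ 61.335*I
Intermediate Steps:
L = 97*sqrt(145) ≈ 1168.0
sqrt((B*(-48) - 34) + L) = sqrt((102*(-48) - 34) + 97*sqrt(145)) = sqrt((-4896 - 34) + 97*sqrt(145)) = sqrt(-4930 + 97*sqrt(145))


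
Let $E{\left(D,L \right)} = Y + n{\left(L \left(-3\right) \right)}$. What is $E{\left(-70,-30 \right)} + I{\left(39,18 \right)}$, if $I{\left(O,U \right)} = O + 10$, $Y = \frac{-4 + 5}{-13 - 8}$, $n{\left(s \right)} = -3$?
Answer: $\frac{965}{21} \approx 45.952$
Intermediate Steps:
$Y = - \frac{1}{21}$ ($Y = 1 \frac{1}{-21} = 1 \left(- \frac{1}{21}\right) = - \frac{1}{21} \approx -0.047619$)
$E{\left(D,L \right)} = - \frac{64}{21}$ ($E{\left(D,L \right)} = - \frac{1}{21} - 3 = - \frac{64}{21}$)
$I{\left(O,U \right)} = 10 + O$
$E{\left(-70,-30 \right)} + I{\left(39,18 \right)} = - \frac{64}{21} + \left(10 + 39\right) = - \frac{64}{21} + 49 = \frac{965}{21}$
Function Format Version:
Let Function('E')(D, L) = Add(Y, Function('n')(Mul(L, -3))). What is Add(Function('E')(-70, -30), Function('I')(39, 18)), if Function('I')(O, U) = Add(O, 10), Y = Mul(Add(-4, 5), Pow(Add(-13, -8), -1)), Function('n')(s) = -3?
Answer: Rational(965, 21) ≈ 45.952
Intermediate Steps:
Y = Rational(-1, 21) (Y = Mul(1, Pow(-21, -1)) = Mul(1, Rational(-1, 21)) = Rational(-1, 21) ≈ -0.047619)
Function('E')(D, L) = Rational(-64, 21) (Function('E')(D, L) = Add(Rational(-1, 21), -3) = Rational(-64, 21))
Function('I')(O, U) = Add(10, O)
Add(Function('E')(-70, -30), Function('I')(39, 18)) = Add(Rational(-64, 21), Add(10, 39)) = Add(Rational(-64, 21), 49) = Rational(965, 21)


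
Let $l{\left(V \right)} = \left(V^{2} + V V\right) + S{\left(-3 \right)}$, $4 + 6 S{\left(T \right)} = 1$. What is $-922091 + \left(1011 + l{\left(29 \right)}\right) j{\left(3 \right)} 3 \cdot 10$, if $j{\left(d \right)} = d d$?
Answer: $-195116$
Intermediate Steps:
$S{\left(T \right)} = - \frac{1}{2}$ ($S{\left(T \right)} = - \frac{2}{3} + \frac{1}{6} \cdot 1 = - \frac{2}{3} + \frac{1}{6} = - \frac{1}{2}$)
$j{\left(d \right)} = d^{2}$
$l{\left(V \right)} = - \frac{1}{2} + 2 V^{2}$ ($l{\left(V \right)} = \left(V^{2} + V V\right) - \frac{1}{2} = \left(V^{2} + V^{2}\right) - \frac{1}{2} = 2 V^{2} - \frac{1}{2} = - \frac{1}{2} + 2 V^{2}$)
$-922091 + \left(1011 + l{\left(29 \right)}\right) j{\left(3 \right)} 3 \cdot 10 = -922091 + \left(1011 - \left(\frac{1}{2} - 2 \cdot 29^{2}\right)\right) 3^{2} \cdot 3 \cdot 10 = -922091 + \left(1011 + \left(- \frac{1}{2} + 2 \cdot 841\right)\right) 9 \cdot 3 \cdot 10 = -922091 + \left(1011 + \left(- \frac{1}{2} + 1682\right)\right) 27 \cdot 10 = -922091 + \left(1011 + \frac{3363}{2}\right) 270 = -922091 + \frac{5385}{2} \cdot 270 = -922091 + 726975 = -195116$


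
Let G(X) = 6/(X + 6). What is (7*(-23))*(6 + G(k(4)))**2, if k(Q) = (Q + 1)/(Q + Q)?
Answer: -21566916/2809 ≈ -7677.8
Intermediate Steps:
k(Q) = (1 + Q)/(2*Q) (k(Q) = (1 + Q)/((2*Q)) = (1 + Q)*(1/(2*Q)) = (1 + Q)/(2*Q))
G(X) = 6/(6 + X)
(7*(-23))*(6 + G(k(4)))**2 = (7*(-23))*(6 + 6/(6 + (1/2)*(1 + 4)/4))**2 = -161*(6 + 6/(6 + (1/2)*(1/4)*5))**2 = -161*(6 + 6/(6 + 5/8))**2 = -161*(6 + 6/(53/8))**2 = -161*(6 + 6*(8/53))**2 = -161*(6 + 48/53)**2 = -161*(366/53)**2 = -161*133956/2809 = -21566916/2809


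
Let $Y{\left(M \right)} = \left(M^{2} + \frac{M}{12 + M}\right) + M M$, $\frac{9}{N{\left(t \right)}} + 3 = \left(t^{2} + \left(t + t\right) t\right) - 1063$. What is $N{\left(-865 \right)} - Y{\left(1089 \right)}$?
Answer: $- \frac{1952986197631290}{823404503} \approx -2.3718 \cdot 10^{6}$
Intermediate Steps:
$N{\left(t \right)} = \frac{9}{-1066 + 3 t^{2}}$ ($N{\left(t \right)} = \frac{9}{-3 - \left(1063 - t^{2} - \left(t + t\right) t\right)} = \frac{9}{-3 - \left(1063 - t^{2} - 2 t t\right)} = \frac{9}{-3 + \left(\left(t^{2} + 2 t^{2}\right) - 1063\right)} = \frac{9}{-3 + \left(3 t^{2} - 1063\right)} = \frac{9}{-3 + \left(-1063 + 3 t^{2}\right)} = \frac{9}{-1066 + 3 t^{2}}$)
$Y{\left(M \right)} = 2 M^{2} + \frac{M}{12 + M}$ ($Y{\left(M \right)} = \left(M^{2} + \frac{M}{12 + M}\right) + M^{2} = 2 M^{2} + \frac{M}{12 + M}$)
$N{\left(-865 \right)} - Y{\left(1089 \right)} = \frac{9}{-1066 + 3 \left(-865\right)^{2}} - \frac{1089 \left(1 + 2 \cdot 1089^{2} + 24 \cdot 1089\right)}{12 + 1089} = \frac{9}{-1066 + 3 \cdot 748225} - \frac{1089 \left(1 + 2 \cdot 1185921 + 26136\right)}{1101} = \frac{9}{-1066 + 2244675} - 1089 \cdot \frac{1}{1101} \left(1 + 2371842 + 26136\right) = \frac{9}{2243609} - 1089 \cdot \frac{1}{1101} \cdot 2397979 = 9 \cdot \frac{1}{2243609} - \frac{870466377}{367} = \frac{9}{2243609} - \frac{870466377}{367} = - \frac{1952986197631290}{823404503}$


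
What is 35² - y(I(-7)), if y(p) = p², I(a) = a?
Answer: 1176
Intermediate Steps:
35² - y(I(-7)) = 35² - 1*(-7)² = 1225 - 1*49 = 1225 - 49 = 1176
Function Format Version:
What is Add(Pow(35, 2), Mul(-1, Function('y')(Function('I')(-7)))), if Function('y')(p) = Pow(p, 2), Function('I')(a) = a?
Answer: 1176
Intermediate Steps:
Add(Pow(35, 2), Mul(-1, Function('y')(Function('I')(-7)))) = Add(Pow(35, 2), Mul(-1, Pow(-7, 2))) = Add(1225, Mul(-1, 49)) = Add(1225, -49) = 1176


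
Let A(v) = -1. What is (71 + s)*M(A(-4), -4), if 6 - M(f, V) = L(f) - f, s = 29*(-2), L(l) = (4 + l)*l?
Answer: 104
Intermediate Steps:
L(l) = l*(4 + l)
s = -58
M(f, V) = 6 + f - f*(4 + f) (M(f, V) = 6 - (f*(4 + f) - f) = 6 - (-f + f*(4 + f)) = 6 + (f - f*(4 + f)) = 6 + f - f*(4 + f))
(71 + s)*M(A(-4), -4) = (71 - 58)*(6 - 1 - 1*(-1)*(4 - 1)) = 13*(6 - 1 - 1*(-1)*3) = 13*(6 - 1 + 3) = 13*8 = 104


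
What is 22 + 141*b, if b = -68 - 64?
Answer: -18590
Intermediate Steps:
b = -132
22 + 141*b = 22 + 141*(-132) = 22 - 18612 = -18590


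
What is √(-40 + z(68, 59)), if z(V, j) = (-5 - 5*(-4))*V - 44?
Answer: 6*√26 ≈ 30.594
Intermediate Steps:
z(V, j) = -44 + 15*V (z(V, j) = (-5 + 20)*V - 44 = 15*V - 44 = -44 + 15*V)
√(-40 + z(68, 59)) = √(-40 + (-44 + 15*68)) = √(-40 + (-44 + 1020)) = √(-40 + 976) = √936 = 6*√26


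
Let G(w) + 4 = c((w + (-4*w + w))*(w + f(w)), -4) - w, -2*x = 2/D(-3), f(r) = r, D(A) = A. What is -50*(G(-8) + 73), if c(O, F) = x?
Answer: -11600/3 ≈ -3866.7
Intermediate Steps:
x = 1/3 (x = -1/(-3) = -(-1)/3 = -1/2*(-2/3) = 1/3 ≈ 0.33333)
c(O, F) = 1/3
G(w) = -11/3 - w (G(w) = -4 + (1/3 - w) = -11/3 - w)
-50*(G(-8) + 73) = -50*((-11/3 - 1*(-8)) + 73) = -50*((-11/3 + 8) + 73) = -50*(13/3 + 73) = -50*232/3 = -11600/3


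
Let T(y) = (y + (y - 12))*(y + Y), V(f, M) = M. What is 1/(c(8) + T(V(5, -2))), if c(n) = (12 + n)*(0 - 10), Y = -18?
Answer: 1/120 ≈ 0.0083333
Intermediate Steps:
c(n) = -120 - 10*n (c(n) = (12 + n)*(-10) = -120 - 10*n)
T(y) = (-18 + y)*(-12 + 2*y) (T(y) = (y + (y - 12))*(y - 18) = (y + (-12 + y))*(-18 + y) = (-12 + 2*y)*(-18 + y) = (-18 + y)*(-12 + 2*y))
1/(c(8) + T(V(5, -2))) = 1/((-120 - 10*8) + (216 - 48*(-2) + 2*(-2)²)) = 1/((-120 - 80) + (216 + 96 + 2*4)) = 1/(-200 + (216 + 96 + 8)) = 1/(-200 + 320) = 1/120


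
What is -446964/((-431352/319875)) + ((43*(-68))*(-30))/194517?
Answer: 28611770494145/86322322 ≈ 3.3145e+5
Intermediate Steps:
-446964/((-431352/319875)) + ((43*(-68))*(-30))/194517 = -446964/((-431352*1/319875)) - 2924*(-30)*(1/194517) = -446964/(-143784/106625) + 87720*(1/194517) = -446964*(-106625/143784) + 29240/64839 = 3971461375/11982 + 29240/64839 = 28611770494145/86322322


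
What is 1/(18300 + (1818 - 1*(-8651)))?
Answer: 1/28769 ≈ 3.4760e-5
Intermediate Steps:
1/(18300 + (1818 - 1*(-8651))) = 1/(18300 + (1818 + 8651)) = 1/(18300 + 10469) = 1/28769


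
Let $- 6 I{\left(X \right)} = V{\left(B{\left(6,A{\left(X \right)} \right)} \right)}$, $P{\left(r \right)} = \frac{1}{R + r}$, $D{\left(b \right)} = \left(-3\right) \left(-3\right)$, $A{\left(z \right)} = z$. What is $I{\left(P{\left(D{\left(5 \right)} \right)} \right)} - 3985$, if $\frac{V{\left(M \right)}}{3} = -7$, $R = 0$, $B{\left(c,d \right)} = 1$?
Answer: $- \frac{7963}{2} \approx -3981.5$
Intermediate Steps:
$D{\left(b \right)} = 9$
$V{\left(M \right)} = -21$ ($V{\left(M \right)} = 3 \left(-7\right) = -21$)
$P{\left(r \right)} = \frac{1}{r}$ ($P{\left(r \right)} = \frac{1}{0 + r} = \frac{1}{r}$)
$I{\left(X \right)} = \frac{7}{2}$ ($I{\left(X \right)} = \left(- \frac{1}{6}\right) \left(-21\right) = \frac{7}{2}$)
$I{\left(P{\left(D{\left(5 \right)} \right)} \right)} - 3985 = \frac{7}{2} - 3985 = - \frac{7963}{2}$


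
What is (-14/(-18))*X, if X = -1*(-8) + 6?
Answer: 98/9 ≈ 10.889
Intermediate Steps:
X = 14 (X = 8 + 6 = 14)
(-14/(-18))*X = -14/(-18)*14 = -14*(-1/18)*14 = (7/9)*14 = 98/9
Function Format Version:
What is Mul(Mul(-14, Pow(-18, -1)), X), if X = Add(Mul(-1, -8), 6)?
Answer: Rational(98, 9) ≈ 10.889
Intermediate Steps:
X = 14 (X = Add(8, 6) = 14)
Mul(Mul(-14, Pow(-18, -1)), X) = Mul(Mul(-14, Pow(-18, -1)), 14) = Mul(Mul(-14, Rational(-1, 18)), 14) = Mul(Rational(7, 9), 14) = Rational(98, 9)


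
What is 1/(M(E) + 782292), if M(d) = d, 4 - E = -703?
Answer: 1/782999 ≈ 1.2771e-6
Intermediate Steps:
E = 707 (E = 4 - 1*(-703) = 4 + 703 = 707)
1/(M(E) + 782292) = 1/(707 + 782292) = 1/782999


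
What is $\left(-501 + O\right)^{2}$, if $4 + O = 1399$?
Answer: $799236$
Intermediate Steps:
$O = 1395$ ($O = -4 + 1399 = 1395$)
$\left(-501 + O\right)^{2} = \left(-501 + 1395\right)^{2} = 894^{2} = 799236$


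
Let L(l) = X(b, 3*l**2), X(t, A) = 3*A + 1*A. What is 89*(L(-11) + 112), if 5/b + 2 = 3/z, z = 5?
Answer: 139196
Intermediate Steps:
b = -25/7 (b = 5/(-2 + 3/5) = 5/(-7/5) = 5*(-5/7) = -25/7 ≈ -3.5714)
X(t, A) = 4*A (X(t, A) = 3*A + A = 4*A)
L(l) = 12*l**2 (L(l) = 4*(3*l**2) = 12*l**2)
89*(L(-11) + 112) = 89*(12*(-11)**2 + 112) = 89*(12*121 + 112) = 89*(1452 + 112) = 89*1564 = 139196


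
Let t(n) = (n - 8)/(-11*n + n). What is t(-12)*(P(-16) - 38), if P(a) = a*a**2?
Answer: 689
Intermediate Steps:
P(a) = a**3
t(n) = -(-8 + n)/(10*n) (t(n) = (-8 + n)/((-10*n)) = (-8 + n)*(-1/(10*n)) = -(-8 + n)/(10*n))
t(-12)*(P(-16) - 38) = ((1/10)*(8 - 1*(-12))/(-12))*((-16)**3 - 38) = ((1/10)*(-1/12)*(8 + 12))*(-4096 - 38) = ((1/10)*(-1/12)*20)*(-4134) = -1/6*(-4134) = 689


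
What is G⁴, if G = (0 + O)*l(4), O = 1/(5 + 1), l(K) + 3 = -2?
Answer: 625/1296 ≈ 0.48225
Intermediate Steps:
l(K) = -5 (l(K) = -3 - 2 = -5)
O = ⅙ (O = 1/6 = ⅙ ≈ 0.16667)
G = -⅚ (G = (0 + ⅙)*(-5) = (⅙)*(-5) = -⅚ ≈ -0.83333)
G⁴ = (-⅚)⁴ = 625/1296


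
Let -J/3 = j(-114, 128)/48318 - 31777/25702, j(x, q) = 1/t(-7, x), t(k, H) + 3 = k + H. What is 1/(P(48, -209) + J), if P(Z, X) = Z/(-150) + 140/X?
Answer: 134101179667400/364652330058607 ≈ 0.36775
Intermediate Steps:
t(k, H) = -3 + H + k (t(k, H) = -3 + (k + H) = -3 + (H + k) = -3 + H + k)
P(Z, X) = 140/X - Z/150 (P(Z, X) = Z*(-1/150) + 140/X = -Z/150 + 140/X = 140/X - Z/150)
j(x, q) = 1/(-10 + x) (j(x, q) = 1/(-3 + x - 7) = 1/(-10 + x))
J = 95194880183/25665297544 (J = -3*(1/(-10 - 114*48318) - 31777/25702) = -3*((1/48318)/(-124) - 31777*1/25702) = -3*(-1/124*1/48318 - 31777/25702) = -3*(-1/5991432 - 31777/25702) = -3*(-95194880183/76995892632) = 95194880183/25665297544 ≈ 3.7091)
1/(P(48, -209) + J) = 1/((140/(-209) - 1/150*48) + 95194880183/25665297544) = 1/((140*(-1/209) - 8/25) + 95194880183/25665297544) = 1/((-140/209 - 8/25) + 95194880183/25665297544) = 1/(-5172/5225 + 95194880183/25665297544) = 1/(364652330058607/134101179667400) = 134101179667400/364652330058607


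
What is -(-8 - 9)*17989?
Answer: 305813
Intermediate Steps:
-(-8 - 9)*17989 = -1*(-17)*17989 = 17*17989 = 305813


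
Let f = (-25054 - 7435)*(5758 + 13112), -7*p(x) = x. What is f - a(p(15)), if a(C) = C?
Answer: -4291471995/7 ≈ -6.1307e+8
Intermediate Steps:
p(x) = -x/7
f = -613067430 (f = -32489*18870 = -613067430)
f - a(p(15)) = -613067430 - (-1)*15/7 = -613067430 - 1*(-15/7) = -613067430 + 15/7 = -4291471995/7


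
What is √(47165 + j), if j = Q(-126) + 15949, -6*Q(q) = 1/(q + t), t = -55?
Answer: √74436400230/1086 ≈ 251.23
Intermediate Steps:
Q(q) = -1/(6*(-55 + q)) (Q(q) = -1/(6*(q - 55)) = -1/(6*(-55 + q)))
j = 17320615/1086 (j = -1/(-330 + 6*(-126)) + 15949 = -1/(-330 - 756) + 15949 = -1/(-1086) + 15949 = -1*(-1/1086) + 15949 = 1/1086 + 15949 = 17320615/1086 ≈ 15949.)
√(47165 + j) = √(47165 + 17320615/1086) = √(68541805/1086) = √74436400230/1086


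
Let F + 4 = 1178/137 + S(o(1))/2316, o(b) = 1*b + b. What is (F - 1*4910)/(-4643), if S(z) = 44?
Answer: 389109653/368296689 ≈ 1.0565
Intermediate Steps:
o(b) = 2*b (o(b) = b + b = 2*b)
F = 366277/79323 (F = -4 + (1178/137 + 44/2316) = -4 + (1178*(1/137) + 44*(1/2316)) = -4 + (1178/137 + 11/579) = -4 + 683569/79323 = 366277/79323 ≈ 4.6175)
(F - 1*4910)/(-4643) = (366277/79323 - 1*4910)/(-4643) = (366277/79323 - 4910)*(-1/4643) = -389109653/79323*(-1/4643) = 389109653/368296689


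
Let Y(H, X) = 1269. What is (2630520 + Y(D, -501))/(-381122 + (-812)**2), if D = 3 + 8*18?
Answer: 2631789/278222 ≈ 9.4593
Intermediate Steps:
D = 147 (D = 3 + 144 = 147)
(2630520 + Y(D, -501))/(-381122 + (-812)**2) = (2630520 + 1269)/(-381122 + (-812)**2) = 2631789/(-381122 + 659344) = 2631789/278222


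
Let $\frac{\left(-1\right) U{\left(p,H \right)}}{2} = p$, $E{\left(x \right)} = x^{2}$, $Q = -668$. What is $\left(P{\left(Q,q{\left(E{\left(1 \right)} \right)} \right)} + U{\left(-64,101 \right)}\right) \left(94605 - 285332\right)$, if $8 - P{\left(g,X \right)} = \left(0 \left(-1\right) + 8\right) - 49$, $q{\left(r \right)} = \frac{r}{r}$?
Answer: $-33758679$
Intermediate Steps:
$U{\left(p,H \right)} = - 2 p$
$q{\left(r \right)} = 1$
$P{\left(g,X \right)} = 49$ ($P{\left(g,X \right)} = 8 - \left(\left(0 \left(-1\right) + 8\right) - 49\right) = 8 - \left(\left(0 + 8\right) - 49\right) = 8 - \left(8 - 49\right) = 8 - -41 = 8 + 41 = 49$)
$\left(P{\left(Q,q{\left(E{\left(1 \right)} \right)} \right)} + U{\left(-64,101 \right)}\right) \left(94605 - 285332\right) = \left(49 - -128\right) \left(94605 - 285332\right) = \left(49 + 128\right) \left(-190727\right) = 177 \left(-190727\right) = -33758679$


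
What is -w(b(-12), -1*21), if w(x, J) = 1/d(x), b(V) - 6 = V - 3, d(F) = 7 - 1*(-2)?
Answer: -⅑ ≈ -0.11111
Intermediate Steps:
d(F) = 9 (d(F) = 7 + 2 = 9)
b(V) = 3 + V (b(V) = 6 + (V - 3) = 6 + (-3 + V) = 3 + V)
w(x, J) = ⅑ (w(x, J) = 1/9 = ⅑)
-w(b(-12), -1*21) = -1*⅑ = -⅑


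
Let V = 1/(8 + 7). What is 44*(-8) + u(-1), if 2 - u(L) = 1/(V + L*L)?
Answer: -5615/16 ≈ -350.94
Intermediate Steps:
V = 1/15 ≈ 0.066667
u(L) = 2 - 1/(1/15 + L²) (u(L) = 2 - 1/(1/15 + L*L) = 2 - 1/(1/15 + L²))
44*(-8) + u(-1) = 44*(-8) + (-13 + 30*(-1)²)/(1 + 15*(-1)²) = -352 + (-13 + 30*1)/(1 + 15*1) = -352 + (-13 + 30)/(1 + 15) = -352 + 17/16 = -5615/16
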